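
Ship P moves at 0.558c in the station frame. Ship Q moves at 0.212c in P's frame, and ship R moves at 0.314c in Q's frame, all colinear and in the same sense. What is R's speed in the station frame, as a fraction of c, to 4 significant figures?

Compose boost 2: (0.212 + 0.558)/(1 + 0.212×0.558) = 0.7700/1.11830 = 0.688548
Compose boost 3: (0.314 + 0.688548)/(1 + 0.314×0.688548) = 1.00255/1.21620 = 0.8243

u ≈ 0.8243c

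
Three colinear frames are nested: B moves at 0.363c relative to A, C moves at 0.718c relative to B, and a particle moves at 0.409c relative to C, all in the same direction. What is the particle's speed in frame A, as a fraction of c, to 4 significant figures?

Compose boost 2: (0.718 + 0.363)/(1 + 0.718×0.363) = 1.081/1.26063 = 0.857505
Compose boost 3: (0.409 + 0.857505)/(1 + 0.409×0.857505) = 1.26651/1.35072 = 0.9377

u ≈ 0.9377c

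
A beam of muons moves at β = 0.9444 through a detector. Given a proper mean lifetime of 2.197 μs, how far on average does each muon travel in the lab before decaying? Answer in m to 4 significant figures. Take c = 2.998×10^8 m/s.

d ≈ 1892 m

γ = 1/√(1 − 0.9444²) = 3.04137
Dilated lifetime: Δt = γτ₀ = 3.04137 × 2.197 μs = 6.68190 μs
d = vΔt = 0.9444c × 6.68190 μs = 2.83131×10^8 m/s × 6.68190×10^-6 s = 1892 m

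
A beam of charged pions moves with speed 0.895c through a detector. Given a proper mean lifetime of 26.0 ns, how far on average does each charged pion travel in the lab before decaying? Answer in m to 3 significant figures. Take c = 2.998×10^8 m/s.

γ = 1/√(1 − 0.895²) = 2.2418
Dilated lifetime: Δt = γτ₀ = 2.2418 × 26.0 ns = 58.287 ns
d = vΔt = 0.895c × 58.287 ns = 2.6832×10^8 m/s × 5.8287×10^-8 s = 15.6 m

d ≈ 15.6 m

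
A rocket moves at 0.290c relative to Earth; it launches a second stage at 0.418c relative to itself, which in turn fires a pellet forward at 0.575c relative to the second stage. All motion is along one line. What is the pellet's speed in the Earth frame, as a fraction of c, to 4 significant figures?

Compose boost 2: (0.418 + 0.290)/(1 + 0.418×0.290) = 0.7080/1.12122 = 0.631455
Compose boost 3: (0.575 + 0.631455)/(1 + 0.575×0.631455) = 1.20646/1.36309 = 0.8851

u ≈ 0.8851c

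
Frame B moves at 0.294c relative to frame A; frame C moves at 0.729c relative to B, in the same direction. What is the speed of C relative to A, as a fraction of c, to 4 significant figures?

Compose boost 2: (0.729 + 0.294)/(1 + 0.729×0.294) = 1.023/1.21433 = 0.8424

u ≈ 0.8424c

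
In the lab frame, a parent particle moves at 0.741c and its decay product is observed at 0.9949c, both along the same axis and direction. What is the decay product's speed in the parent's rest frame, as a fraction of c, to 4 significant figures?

u' ≈ 0.9662c

Inverse velocity addition: u' = (u − v)/(1 − uv/c²)
= (0.9949 − 0.741)/(1 − 0.9949×0.741) = 0.2539/0.262779 = 0.9662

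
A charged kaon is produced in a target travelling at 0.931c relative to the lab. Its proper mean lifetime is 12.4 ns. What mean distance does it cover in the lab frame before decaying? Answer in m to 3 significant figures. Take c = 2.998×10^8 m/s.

d ≈ 9.48 m

γ = 1/√(1 − 0.931²) = 2.7396
Dilated lifetime: Δt = γτ₀ = 2.7396 × 12.4 ns = 33.971 ns
d = vΔt = 0.931c × 33.971 ns = 2.7911×10^8 m/s × 3.3971×10^-8 s = 9.48 m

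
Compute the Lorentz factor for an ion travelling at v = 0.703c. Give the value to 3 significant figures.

γ ≈ 1.41

γ = 1/√(1 − β²) = 1/√(1 − 0.703²) = 1/√(0.50579) = 1.41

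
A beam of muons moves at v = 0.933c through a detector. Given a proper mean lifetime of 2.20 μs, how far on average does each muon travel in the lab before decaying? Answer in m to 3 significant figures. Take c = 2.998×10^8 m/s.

d ≈ 1710 m

γ = 1/√(1 − 0.933²) = 2.7787
Dilated lifetime: Δt = γτ₀ = 2.7787 × 2.20 μs = 6.1132 μs
d = vΔt = 0.933c × 6.1132 μs = 2.7971×10^8 m/s × 6.1132×10^-6 s = 1710 m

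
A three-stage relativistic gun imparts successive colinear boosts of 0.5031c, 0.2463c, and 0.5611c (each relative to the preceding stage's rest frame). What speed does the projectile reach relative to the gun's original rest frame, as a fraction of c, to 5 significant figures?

Compose boost 2: (0.2463 + 0.5031)/(1 + 0.2463×0.5031) = 0.74940/1.123914 = 0.6667773
Compose boost 3: (0.5611 + 0.6667773)/(1 + 0.5611×0.6667773) = 1.227877/1.374129 = 0.89357

u ≈ 0.89357c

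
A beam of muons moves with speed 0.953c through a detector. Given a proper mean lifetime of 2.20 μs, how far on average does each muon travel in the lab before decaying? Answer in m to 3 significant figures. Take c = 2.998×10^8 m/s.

d ≈ 2070 m

γ = 1/√(1 − 0.953²) = 3.3007
Dilated lifetime: Δt = γτ₀ = 3.3007 × 2.20 μs = 7.2614 μs
d = vΔt = 0.953c × 7.2614 μs = 2.8571×10^8 m/s × 7.2614×10^-6 s = 2070 m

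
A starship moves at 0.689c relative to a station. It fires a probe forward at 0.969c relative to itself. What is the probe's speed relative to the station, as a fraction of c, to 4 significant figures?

u ≈ 0.9942c

Relativistic velocity addition: u = (u' + v)/(1 + u'v/c²)
= (0.969 + 0.689)/(1 + 0.969×0.689) = 1.658/1.66764 = 0.9942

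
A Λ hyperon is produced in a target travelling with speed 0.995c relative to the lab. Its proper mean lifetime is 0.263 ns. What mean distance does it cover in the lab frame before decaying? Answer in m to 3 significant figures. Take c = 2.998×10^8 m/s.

d ≈ 0.786 m

γ = 1/√(1 − 0.995²) = 10.013
Dilated lifetime: Δt = γτ₀ = 10.013 × 0.263 ns = 2.6333 ns
d = vΔt = 0.995c × 2.6333 ns = 2.9830×10^8 m/s × 2.6333×10^-9 s = 0.786 m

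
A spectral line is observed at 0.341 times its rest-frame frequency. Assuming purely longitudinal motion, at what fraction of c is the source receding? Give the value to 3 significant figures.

β ≈ 0.792

f_obs/f_src = √((1−β)/(1+β)) = 0.341  ⇒  (1−β)/(1+β) = 0.11628
β = |1 − D²|/(1 + D²) = |1 − 0.11628|/(1 + 0.11628) = 0.792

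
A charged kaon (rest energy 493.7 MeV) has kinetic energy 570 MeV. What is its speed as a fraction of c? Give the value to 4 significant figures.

β ≈ 0.8858

γ = 1 + K/(m₀c²) = 1 + 570/493.7 = 2.15455
β = √(1 − 1/γ²) = 0.8858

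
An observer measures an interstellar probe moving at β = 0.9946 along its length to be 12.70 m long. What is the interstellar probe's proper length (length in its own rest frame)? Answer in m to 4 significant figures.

γ = 1/√(1 − 0.9946²) = 9.63552
L₀ = γL = 9.63552 × 12.70 = 122.4 m

L₀ ≈ 122.4 m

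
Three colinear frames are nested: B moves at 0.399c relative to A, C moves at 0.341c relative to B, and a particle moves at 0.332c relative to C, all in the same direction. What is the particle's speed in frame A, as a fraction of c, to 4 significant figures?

u ≈ 0.8085c

Compose boost 2: (0.341 + 0.399)/(1 + 0.341×0.399) = 0.7400/1.13606 = 0.651375
Compose boost 3: (0.332 + 0.651375)/(1 + 0.332×0.651375) = 0.983375/1.21626 = 0.8085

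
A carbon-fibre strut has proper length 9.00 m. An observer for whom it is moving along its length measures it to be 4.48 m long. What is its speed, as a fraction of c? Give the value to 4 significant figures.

γ = L₀/L = 9.00/4.48 = 2.00893
β = √(1 − 1/γ²) = 0.8673

β ≈ 0.8673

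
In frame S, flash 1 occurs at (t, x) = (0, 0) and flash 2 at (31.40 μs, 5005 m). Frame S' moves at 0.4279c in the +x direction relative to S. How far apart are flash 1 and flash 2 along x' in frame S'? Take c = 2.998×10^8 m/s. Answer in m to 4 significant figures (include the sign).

Δx' ≈ 1081 m

γ = 1/√(1 − 0.4279²) = 1.10641
Δx' = γ(Δx − vΔt) = 1.10641 × (5005 m − 0.4279×(2.998×10^8 m/s)×31.40×10^-6 s)
= 1.10641 × (976.869 m) = 1081 m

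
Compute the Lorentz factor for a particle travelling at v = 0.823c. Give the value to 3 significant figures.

γ ≈ 1.76

γ = 1/√(1 − β²) = 1/√(1 − 0.823²) = 1/√(0.32267) = 1.76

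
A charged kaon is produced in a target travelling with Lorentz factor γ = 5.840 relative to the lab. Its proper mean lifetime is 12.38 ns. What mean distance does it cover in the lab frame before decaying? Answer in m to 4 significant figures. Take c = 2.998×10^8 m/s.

β = √(1 − 1/γ²) = √(1 − 1/5.840²) = 0.985231
Dilated lifetime: Δt = γτ₀ = 5.840 × 12.38 ns = 72.2992 ns
d = vΔt = 0.985231c × 72.2992 ns = 2.95372×10^8 m/s × 7.22992×10^-8 s = 21.36 m

d ≈ 21.36 m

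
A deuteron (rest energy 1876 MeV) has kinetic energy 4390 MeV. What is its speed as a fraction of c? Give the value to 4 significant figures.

γ = 1 + K/(m₀c²) = 1 + 4390/1876 = 3.34009
β = √(1 − 1/γ²) = 0.9541

β ≈ 0.9541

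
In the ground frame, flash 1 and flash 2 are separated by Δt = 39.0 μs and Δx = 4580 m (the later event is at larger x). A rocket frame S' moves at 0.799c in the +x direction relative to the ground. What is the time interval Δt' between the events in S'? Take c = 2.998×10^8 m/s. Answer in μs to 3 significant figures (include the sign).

γ = 1/√(1 − 0.799²) = 1.6630
Δt' = γ(Δt − vΔx/c²) = 1.6630 × (39.0 μs − 0.799×4580 m / (2.998×10^8 m/s))
= 1.6630 × (26.794 μs) = 44.6 μs

Δt' ≈ 44.6 μs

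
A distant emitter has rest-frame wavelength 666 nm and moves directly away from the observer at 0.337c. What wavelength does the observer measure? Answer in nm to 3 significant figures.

λ_obs ≈ 946 nm

Relativistic Doppler: λ_obs = λ_src √((1+β)/(1−β))
= 666 × √(1.3370/0.66300) = 666 × 1.4201 = 946 nm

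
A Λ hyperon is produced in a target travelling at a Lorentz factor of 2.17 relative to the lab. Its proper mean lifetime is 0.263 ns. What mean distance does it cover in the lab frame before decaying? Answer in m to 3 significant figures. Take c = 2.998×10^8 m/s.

d ≈ 0.152 m

β = √(1 − 1/γ²) = √(1 − 1/2.17²) = 0.88749
Dilated lifetime: Δt = γτ₀ = 2.17 × 0.263 ns = 0.57071 ns
d = vΔt = 0.88749c × 0.57071 ns = 2.6607×10^8 m/s × 5.7071×10^-10 s = 0.152 m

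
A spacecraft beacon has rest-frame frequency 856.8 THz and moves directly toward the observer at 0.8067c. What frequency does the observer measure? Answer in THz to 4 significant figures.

f_obs ≈ 2619 THz

Relativistic Doppler: f_obs = f_src √((1+β)/(1−β))
= 856.8 × √(1.80670/0.193300) = 856.8 × 3.05722 = 2619 THz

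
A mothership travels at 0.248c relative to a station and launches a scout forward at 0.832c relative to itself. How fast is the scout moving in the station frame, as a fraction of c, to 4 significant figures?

Compose boost 2: (0.832 + 0.248)/(1 + 0.832×0.248) = 1.080/1.20634 = 0.8953

u ≈ 0.8953c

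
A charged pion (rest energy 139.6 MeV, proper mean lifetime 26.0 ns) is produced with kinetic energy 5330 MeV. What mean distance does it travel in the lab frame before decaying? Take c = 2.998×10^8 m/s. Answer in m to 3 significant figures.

γ = 1 + K/(m₀c²) = 1 + 5330/139.6 = 39.181
β = √(1 − 1/γ²) = 0.99967
Dilated lifetime: γτ₀ = 39.181 × 26.0 ns = 1018.7 ns
d = βc·γτ₀ = 0.99967 × (2.998×10^8 m/s) × 1.0187×10^-6 s = 305 m

d ≈ 305 m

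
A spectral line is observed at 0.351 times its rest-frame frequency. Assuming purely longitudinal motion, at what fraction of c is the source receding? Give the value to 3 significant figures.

β ≈ 0.781

f_obs/f_src = √((1−β)/(1+β)) = 0.351  ⇒  (1−β)/(1+β) = 0.12320
β = |1 − D²|/(1 + D²) = |1 − 0.12320|/(1 + 0.12320) = 0.781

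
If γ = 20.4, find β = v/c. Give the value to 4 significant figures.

β ≈ 0.9988

β = √(1 − 1/γ²) = √(1 − 1/20.4²) = √(0.997597) = 0.9988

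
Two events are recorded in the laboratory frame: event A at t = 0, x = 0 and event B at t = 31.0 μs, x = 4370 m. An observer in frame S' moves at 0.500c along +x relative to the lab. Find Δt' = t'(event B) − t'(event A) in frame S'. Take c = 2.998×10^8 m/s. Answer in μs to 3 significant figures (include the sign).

γ = 1/√(1 − 0.500²) = 1.1547
Δt' = γ(Δt − vΔx/c²) = 1.1547 × (31.0 μs − 0.500×4370 m / (2.998×10^8 m/s))
= 1.1547 × (23.712 μs) = 27.4 μs

Δt' ≈ 27.4 μs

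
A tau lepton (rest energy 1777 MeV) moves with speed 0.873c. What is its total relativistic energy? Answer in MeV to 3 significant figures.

E ≈ 3640 MeV

γ = 1/√(1 − 0.873²) = 2.0504
E = γm₀c² = 2.0504 × 1777 MeV = 3640 MeV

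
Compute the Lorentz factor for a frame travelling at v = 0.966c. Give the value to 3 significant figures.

γ = 1/√(1 − β²) = 1/√(1 − 0.966²) = 1/√(0.066844) = 3.87

γ ≈ 3.87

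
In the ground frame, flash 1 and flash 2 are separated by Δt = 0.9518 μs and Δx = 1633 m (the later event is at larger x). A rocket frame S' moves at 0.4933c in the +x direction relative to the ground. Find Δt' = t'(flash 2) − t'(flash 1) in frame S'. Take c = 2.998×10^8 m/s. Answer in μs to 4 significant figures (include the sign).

γ = 1/√(1 − 0.4933²) = 1.14961
Δt' = γ(Δt − vΔx/c²) = 1.14961 × (0.9518 μs − 0.4933×1633 m / (2.998×10^8 m/s))
= 1.14961 × (-1.73519 μs) = -1.995 μs

Δt' ≈ -1.995 μs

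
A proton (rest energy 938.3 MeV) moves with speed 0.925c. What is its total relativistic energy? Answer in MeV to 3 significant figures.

E ≈ 2470 MeV

γ = 1/√(1 − 0.925²) = 2.6318
E = γm₀c² = 2.6318 × 938.3 MeV = 2470 MeV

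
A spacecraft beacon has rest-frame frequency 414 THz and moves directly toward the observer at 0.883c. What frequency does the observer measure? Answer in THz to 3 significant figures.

Relativistic Doppler: f_obs = f_src √((1+β)/(1−β))
= 414 × √(1.8830/0.11700) = 414 × 4.0117 = 1660 THz

f_obs ≈ 1660 THz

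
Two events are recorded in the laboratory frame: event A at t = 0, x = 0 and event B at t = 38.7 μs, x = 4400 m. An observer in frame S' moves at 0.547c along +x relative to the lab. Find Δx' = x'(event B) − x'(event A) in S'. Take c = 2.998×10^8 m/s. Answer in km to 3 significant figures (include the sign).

γ = 1/√(1 − 0.547²) = 1.1946
Δx' = γ(Δx − vΔt) = 1.1946 × (4400 m − 0.547×(2.998×10^8 m/s)×38.7×10^-6 s)
= 1.1946 × (-1946.4 m) = -2.33 km

Δx' ≈ -2.33 km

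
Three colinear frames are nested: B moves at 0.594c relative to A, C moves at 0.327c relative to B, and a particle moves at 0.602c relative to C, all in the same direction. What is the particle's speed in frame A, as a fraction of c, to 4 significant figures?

Compose boost 2: (0.327 + 0.594)/(1 + 0.327×0.594) = 0.9210/1.19424 = 0.771203
Compose boost 3: (0.602 + 0.771203)/(1 + 0.602×0.771203) = 1.37320/1.46426 = 0.9378

u ≈ 0.9378c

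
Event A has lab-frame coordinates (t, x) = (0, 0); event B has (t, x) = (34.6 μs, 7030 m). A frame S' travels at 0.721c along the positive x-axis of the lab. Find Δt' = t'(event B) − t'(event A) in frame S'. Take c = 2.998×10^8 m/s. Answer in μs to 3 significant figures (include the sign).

Δt' ≈ 25.5 μs

γ = 1/√(1 − 0.721²) = 1.4431
Δt' = γ(Δt − vΔx/c²) = 1.4431 × (34.6 μs − 0.721×7030 m / (2.998×10^8 m/s))
= 1.4431 × (17.693 μs) = 25.5 μs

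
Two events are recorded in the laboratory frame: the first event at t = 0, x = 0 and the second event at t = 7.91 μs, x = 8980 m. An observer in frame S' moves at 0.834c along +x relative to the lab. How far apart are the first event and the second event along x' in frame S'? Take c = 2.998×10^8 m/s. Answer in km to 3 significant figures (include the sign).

γ = 1/√(1 − 0.834²) = 1.8124
Δx' = γ(Δx − vΔt) = 1.8124 × (8980 m − 0.834×(2.998×10^8 m/s)×7.91×10^-6 s)
= 1.8124 × (7002.2 m) = 12.7 km

Δx' ≈ 12.7 km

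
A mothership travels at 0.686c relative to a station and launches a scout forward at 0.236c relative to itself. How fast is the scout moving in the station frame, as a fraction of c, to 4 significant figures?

Compose boost 2: (0.236 + 0.686)/(1 + 0.236×0.686) = 0.9220/1.16190 = 0.7935

u ≈ 0.7935c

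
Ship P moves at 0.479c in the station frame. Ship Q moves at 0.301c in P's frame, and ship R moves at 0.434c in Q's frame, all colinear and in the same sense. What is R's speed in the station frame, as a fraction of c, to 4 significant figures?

Compose boost 2: (0.301 + 0.479)/(1 + 0.301×0.479) = 0.7800/1.14418 = 0.681712
Compose boost 3: (0.434 + 0.681712)/(1 + 0.434×0.681712) = 1.11571/1.29586 = 0.8610

u ≈ 0.8610c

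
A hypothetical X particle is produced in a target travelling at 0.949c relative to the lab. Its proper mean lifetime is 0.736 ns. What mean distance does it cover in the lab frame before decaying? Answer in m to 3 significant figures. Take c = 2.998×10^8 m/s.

d ≈ 0.664 m

γ = 1/√(1 − 0.949²) = 3.1718
Dilated lifetime: Δt = γτ₀ = 3.1718 × 0.736 ns = 2.3345 ns
d = vΔt = 0.949c × 2.3345 ns = 2.8451×10^8 m/s × 2.3345×10^-9 s = 0.664 m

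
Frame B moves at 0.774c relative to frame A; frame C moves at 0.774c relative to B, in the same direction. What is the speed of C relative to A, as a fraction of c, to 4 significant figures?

Compose boost 2: (0.774 + 0.774)/(1 + 0.774×0.774) = 1.548/1.59908 = 0.9681

u ≈ 0.9681c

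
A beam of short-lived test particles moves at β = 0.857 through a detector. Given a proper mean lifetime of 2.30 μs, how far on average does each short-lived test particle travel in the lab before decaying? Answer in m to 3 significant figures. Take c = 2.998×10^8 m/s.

d ≈ 1150 m

γ = 1/√(1 − 0.857²) = 1.9406
Dilated lifetime: Δt = γτ₀ = 1.9406 × 2.30 μs = 4.4633 μs
d = vΔt = 0.857c × 4.4633 μs = 2.5693×10^8 m/s × 4.4633×10^-6 s = 1150 m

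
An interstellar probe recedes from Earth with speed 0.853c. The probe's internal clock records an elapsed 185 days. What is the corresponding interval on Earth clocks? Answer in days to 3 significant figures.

γ = 1/√(1 − 0.853²) = 1.9160
Time dilation: Δt = γτ₀ = 1.9160 × 185 days = 354 days

Δt ≈ 354 days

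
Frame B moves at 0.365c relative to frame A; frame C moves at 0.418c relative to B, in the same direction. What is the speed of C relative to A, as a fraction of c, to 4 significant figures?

u ≈ 0.6794c

Compose boost 2: (0.418 + 0.365)/(1 + 0.418×0.365) = 0.7830/1.15257 = 0.6794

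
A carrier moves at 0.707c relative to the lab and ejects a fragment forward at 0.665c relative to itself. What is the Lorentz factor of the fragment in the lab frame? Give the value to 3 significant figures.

u_lab = (0.665 + 0.707)/(1 + 0.665×0.707) = 1.372/1.47016 = 0.933235
γ = 1/√(1 − 0.933235²) = 2.78

γ ≈ 2.78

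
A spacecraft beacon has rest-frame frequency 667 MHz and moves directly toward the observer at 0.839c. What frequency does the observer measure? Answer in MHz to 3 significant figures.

Relativistic Doppler: f_obs = f_src √((1+β)/(1−β))
= 667 × √(1.8390/0.16100) = 667 × 3.3797 = 2250 MHz

f_obs ≈ 2250 MHz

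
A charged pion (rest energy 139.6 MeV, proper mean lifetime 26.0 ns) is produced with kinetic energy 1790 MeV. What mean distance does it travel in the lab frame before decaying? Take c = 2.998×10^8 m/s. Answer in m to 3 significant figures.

γ = 1 + K/(m₀c²) = 1 + 1790/139.6 = 13.822
β = √(1 − 1/γ²) = 0.99738
Dilated lifetime: γτ₀ = 13.822 × 26.0 ns = 359.38 ns
d = βc·γτ₀ = 0.99738 × (2.998×10^8 m/s) × 3.5938×10^-7 s = 107 m

d ≈ 107 m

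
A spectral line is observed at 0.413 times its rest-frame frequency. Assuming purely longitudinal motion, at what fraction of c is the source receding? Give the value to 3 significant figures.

β ≈ 0.709

f_obs/f_src = √((1−β)/(1+β)) = 0.413  ⇒  (1−β)/(1+β) = 0.17057
β = |1 − D²|/(1 + D²) = |1 − 0.17057|/(1 + 0.17057) = 0.709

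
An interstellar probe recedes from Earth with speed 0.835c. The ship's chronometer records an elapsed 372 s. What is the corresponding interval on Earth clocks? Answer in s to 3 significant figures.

γ = 1/√(1 − 0.835²) = 1.8174
Time dilation: Δt = γτ₀ = 1.8174 × 372 s = 676 s

Δt ≈ 676 s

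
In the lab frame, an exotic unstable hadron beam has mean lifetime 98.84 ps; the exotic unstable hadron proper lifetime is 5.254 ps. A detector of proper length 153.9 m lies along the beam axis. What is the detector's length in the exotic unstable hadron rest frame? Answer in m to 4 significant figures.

Time dilation ⇒ γ = Δt/τ₀ = 98.84/5.254 = 18.8123
Length contraction: L = L₀/γ = 153.9/18.8123 = 8.181 m

L ≈ 8.181 m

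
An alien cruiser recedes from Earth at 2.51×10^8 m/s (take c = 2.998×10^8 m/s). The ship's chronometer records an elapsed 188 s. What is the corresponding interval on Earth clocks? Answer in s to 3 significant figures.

Δt ≈ 344 s

β = v/c = 2.51×10^8 / 2.998×10^8 = 0.83722
γ = 1/√(1 − 0.83722²) = 1.8286
Time dilation: Δt = γτ₀ = 1.8286 × 188 s = 344 s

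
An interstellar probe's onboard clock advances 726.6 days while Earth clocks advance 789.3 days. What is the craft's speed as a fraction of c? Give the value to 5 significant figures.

γ = Δt/τ₀ = 789.3/726.6 = 1.086292
β = √(1 − 1/γ²) = √(1 − 1/1.086292²) = 0.39060

β ≈ 0.39060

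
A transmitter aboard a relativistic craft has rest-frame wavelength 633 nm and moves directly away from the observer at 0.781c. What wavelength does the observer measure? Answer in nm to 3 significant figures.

λ_obs ≈ 1810 nm

Relativistic Doppler: λ_obs = λ_src √((1+β)/(1−β))
= 633 × √(1.7810/0.21900) = 633 × 2.8517 = 1810 nm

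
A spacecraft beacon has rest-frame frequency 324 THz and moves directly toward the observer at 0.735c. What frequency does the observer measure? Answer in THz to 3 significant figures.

Relativistic Doppler: f_obs = f_src √((1+β)/(1−β))
= 324 × √(1.7350/0.26500) = 324 × 2.5587 = 829 THz

f_obs ≈ 829 THz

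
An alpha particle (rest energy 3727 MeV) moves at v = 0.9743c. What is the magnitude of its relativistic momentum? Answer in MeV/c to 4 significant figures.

p ≈ 16120 MeV/c

γ = 1/√(1 − 0.9743²) = 4.43943
p = γβm₀c = 4.43943 × 0.9743 × 3727 MeV/c = 16120 MeV/c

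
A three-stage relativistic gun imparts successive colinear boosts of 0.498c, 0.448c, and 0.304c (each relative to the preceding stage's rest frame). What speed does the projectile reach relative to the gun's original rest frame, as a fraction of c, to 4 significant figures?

Compose boost 2: (0.448 + 0.498)/(1 + 0.448×0.498) = 0.9460/1.22310 = 0.773442
Compose boost 3: (0.304 + 0.773442)/(1 + 0.304×0.773442) = 1.07744/1.23513 = 0.8723

u ≈ 0.8723c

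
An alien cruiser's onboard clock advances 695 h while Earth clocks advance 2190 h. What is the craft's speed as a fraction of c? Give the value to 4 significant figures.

γ = Δt/τ₀ = 2190/695 = 3.15108
β = √(1 − 1/γ²) = √(1 − 1/3.15108²) = 0.9483

β ≈ 0.9483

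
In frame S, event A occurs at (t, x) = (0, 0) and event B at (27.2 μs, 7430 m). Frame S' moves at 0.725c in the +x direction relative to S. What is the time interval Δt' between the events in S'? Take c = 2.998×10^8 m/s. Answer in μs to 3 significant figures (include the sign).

γ = 1/√(1 − 0.725²) = 1.4519
Δt' = γ(Δt − vΔx/c²) = 1.4519 × (27.2 μs − 0.725×7430 m / (2.998×10^8 m/s))
= 1.4519 × (9.2322 μs) = 13.4 μs

Δt' ≈ 13.4 μs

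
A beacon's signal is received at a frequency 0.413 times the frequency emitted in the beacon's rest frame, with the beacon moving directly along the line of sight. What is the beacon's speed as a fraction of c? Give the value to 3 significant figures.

β ≈ 0.709

f_obs/f_src = √((1−β)/(1+β)) = 0.413  ⇒  (1−β)/(1+β) = 0.17057
β = |1 − D²|/(1 + D²) = |1 − 0.17057|/(1 + 0.17057) = 0.709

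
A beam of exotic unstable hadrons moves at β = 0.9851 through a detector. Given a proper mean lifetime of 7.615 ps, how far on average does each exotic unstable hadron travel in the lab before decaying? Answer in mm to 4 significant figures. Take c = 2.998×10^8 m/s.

γ = 1/√(1 − 0.9851²) = 5.81454
Dilated lifetime: Δt = γτ₀ = 5.81454 × 7.615 ps = 44.2778 ps
d = vΔt = 0.9851c × 44.2778 ps = 2.95333×10^8 m/s × 4.42778×10^-11 s = 13.08 mm

d ≈ 13.08 mm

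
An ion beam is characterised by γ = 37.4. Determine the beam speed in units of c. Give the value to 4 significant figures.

β = √(1 − 1/γ²) = √(1 − 1/37.4²) = √(0.999285) = 0.9996

β ≈ 0.9996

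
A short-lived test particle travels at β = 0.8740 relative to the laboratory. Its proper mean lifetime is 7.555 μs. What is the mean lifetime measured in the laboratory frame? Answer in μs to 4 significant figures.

γ = 1/√(1 − 0.8740²) = 2.05793
Time dilation: Δt = γτ₀ = 2.05793 × 7.555 μs = 15.55 μs

Δt ≈ 15.55 μs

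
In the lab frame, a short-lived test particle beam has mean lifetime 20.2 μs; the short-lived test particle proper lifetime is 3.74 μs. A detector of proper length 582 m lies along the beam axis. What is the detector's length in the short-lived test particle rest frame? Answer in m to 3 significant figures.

Time dilation ⇒ γ = Δt/τ₀ = 20.2/3.74 = 5.4011
Length contraction: L = L₀/γ = 582/5.4011 = 108 m

L ≈ 108 m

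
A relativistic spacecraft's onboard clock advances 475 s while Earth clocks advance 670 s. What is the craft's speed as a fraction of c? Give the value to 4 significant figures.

γ = Δt/τ₀ = 670/475 = 1.41053
β = √(1 − 1/γ²) = √(1 − 1/1.41053²) = 0.7053

β ≈ 0.7053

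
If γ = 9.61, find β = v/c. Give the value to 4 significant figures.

β = √(1 − 1/γ²) = √(1 − 1/9.61²) = √(0.989172) = 0.9946

β ≈ 0.9946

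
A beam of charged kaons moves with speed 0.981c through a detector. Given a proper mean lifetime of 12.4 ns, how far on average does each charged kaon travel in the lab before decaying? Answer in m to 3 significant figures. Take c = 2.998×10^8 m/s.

d ≈ 18.8 m

γ = 1/√(1 − 0.981²) = 5.1544
Dilated lifetime: Δt = γτ₀ = 5.1544 × 12.4 ns = 63.915 ns
d = vΔt = 0.981c × 63.915 ns = 2.9410×10^8 m/s × 6.3915×10^-8 s = 18.8 m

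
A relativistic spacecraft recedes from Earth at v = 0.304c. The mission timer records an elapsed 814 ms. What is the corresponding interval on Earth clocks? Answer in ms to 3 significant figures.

γ = 1/√(1 − 0.304²) = 1.0497
Time dilation: Δt = γτ₀ = 1.0497 × 814 ms = 854 ms

Δt ≈ 854 ms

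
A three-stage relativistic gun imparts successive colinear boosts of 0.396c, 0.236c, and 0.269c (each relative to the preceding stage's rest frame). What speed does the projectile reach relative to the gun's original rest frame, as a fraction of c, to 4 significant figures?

Compose boost 2: (0.236 + 0.396)/(1 + 0.236×0.396) = 0.6320/1.09346 = 0.577984
Compose boost 3: (0.269 + 0.577984)/(1 + 0.269×0.577984) = 0.846984/1.15548 = 0.7330

u ≈ 0.7330c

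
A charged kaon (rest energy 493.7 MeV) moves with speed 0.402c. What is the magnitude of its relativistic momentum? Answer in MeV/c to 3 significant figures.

p ≈ 217 MeV/c

γ = 1/√(1 − 0.402²) = 1.0921
p = γβm₀c = 1.0921 × 0.402 × 493.7 MeV/c = 217 MeV/c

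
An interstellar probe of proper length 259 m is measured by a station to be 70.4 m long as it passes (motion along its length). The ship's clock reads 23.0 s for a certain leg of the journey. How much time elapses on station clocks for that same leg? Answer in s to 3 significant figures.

Length contraction ⇒ γ = L₀/L = 259/70.4 = 3.6790
Time dilation: Δt = γτ₀ = 3.6790 × 23.0 s = 84.6 s

Δt ≈ 84.6 s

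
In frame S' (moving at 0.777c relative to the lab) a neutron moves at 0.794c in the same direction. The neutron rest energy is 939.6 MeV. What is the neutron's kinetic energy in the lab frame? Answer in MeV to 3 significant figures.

K ≈ 3030 MeV

u_lab = (0.794 + 0.777)/(1 + 0.794×0.777) = 0.971590
γ = 1/√(1 − 0.971590²) = 4.2252
K = (γ − 1)m₀c² = (4.2252 − 1) × 939.6 = 3.2252 × 939.6 = 3030 MeV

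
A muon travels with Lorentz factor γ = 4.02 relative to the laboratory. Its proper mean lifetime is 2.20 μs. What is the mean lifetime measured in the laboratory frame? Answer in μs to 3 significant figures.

Δt ≈ 8.84 μs

γ = 4.02 (given)
Time dilation: Δt = γτ₀ = 4.02 × 2.20 μs = 8.84 μs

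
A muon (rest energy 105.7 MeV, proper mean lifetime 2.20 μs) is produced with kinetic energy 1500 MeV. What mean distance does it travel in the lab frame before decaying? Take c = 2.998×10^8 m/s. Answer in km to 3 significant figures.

γ = 1 + K/(m₀c²) = 1 + 1500/105.7 = 15.191
β = √(1 − 1/γ²) = 0.99783
Dilated lifetime: γτ₀ = 15.191 × 2.20 μs = 33.420 μs
d = βc·γτ₀ = 0.99783 × (2.998×10^8 m/s) × 3.3420×10^-5 s = 10.0 km

d ≈ 10.0 km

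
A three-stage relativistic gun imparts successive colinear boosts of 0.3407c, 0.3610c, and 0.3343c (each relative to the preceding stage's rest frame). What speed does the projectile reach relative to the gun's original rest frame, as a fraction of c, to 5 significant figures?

u ≈ 0.79341c

Compose boost 2: (0.3610 + 0.3407)/(1 + 0.3610×0.3407) = 0.70170/1.122993 = 0.6248482
Compose boost 3: (0.3343 + 0.6248482)/(1 + 0.3343×0.6248482) = 0.9591482/1.208887 = 0.79341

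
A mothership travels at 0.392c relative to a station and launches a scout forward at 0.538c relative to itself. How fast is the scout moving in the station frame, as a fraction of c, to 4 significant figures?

u ≈ 0.7680c

Compose boost 2: (0.538 + 0.392)/(1 + 0.538×0.392) = 0.9300/1.21090 = 0.7680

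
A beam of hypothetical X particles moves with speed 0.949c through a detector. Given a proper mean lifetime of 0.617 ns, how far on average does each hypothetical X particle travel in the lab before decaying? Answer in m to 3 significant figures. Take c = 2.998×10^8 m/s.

d ≈ 0.557 m

γ = 1/√(1 − 0.949²) = 3.1718
Dilated lifetime: Δt = γτ₀ = 3.1718 × 0.617 ns = 1.9570 ns
d = vΔt = 0.949c × 1.9570 ns = 2.8451×10^8 m/s × 1.9570×10^-9 s = 0.557 m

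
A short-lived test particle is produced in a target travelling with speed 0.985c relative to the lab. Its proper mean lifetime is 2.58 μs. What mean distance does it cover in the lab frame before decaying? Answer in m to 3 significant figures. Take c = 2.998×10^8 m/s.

d ≈ 4420 m

γ = 1/√(1 − 0.985²) = 5.7953
Dilated lifetime: Δt = γτ₀ = 5.7953 × 2.58 μs = 14.952 μs
d = vΔt = 0.985c × 14.952 μs = 2.9530×10^8 m/s × 1.4952×10^-5 s = 4420 m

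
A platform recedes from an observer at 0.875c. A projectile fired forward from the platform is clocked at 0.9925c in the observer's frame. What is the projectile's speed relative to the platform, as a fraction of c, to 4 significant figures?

Inverse velocity addition: u' = (u − v)/(1 − uv/c²)
= (0.9925 − 0.875)/(1 − 0.9925×0.875) = 0.1175/0.131562 = 0.8931

u' ≈ 0.8931c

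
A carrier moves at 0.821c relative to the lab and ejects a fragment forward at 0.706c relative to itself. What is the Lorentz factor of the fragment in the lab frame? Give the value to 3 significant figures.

u_lab = (0.706 + 0.821)/(1 + 0.706×0.821) = 1.527/1.57963 = 0.966685
γ = 1/√(1 − 0.966685²) = 3.91

γ ≈ 3.91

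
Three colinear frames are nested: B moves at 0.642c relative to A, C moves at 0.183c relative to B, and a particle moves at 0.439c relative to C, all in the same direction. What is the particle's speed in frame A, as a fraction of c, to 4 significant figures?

Compose boost 2: (0.183 + 0.642)/(1 + 0.183×0.642) = 0.8250/1.11749 = 0.738264
Compose boost 3: (0.439 + 0.738264)/(1 + 0.439×0.738264) = 1.17726/1.32410 = 0.8891

u ≈ 0.8891c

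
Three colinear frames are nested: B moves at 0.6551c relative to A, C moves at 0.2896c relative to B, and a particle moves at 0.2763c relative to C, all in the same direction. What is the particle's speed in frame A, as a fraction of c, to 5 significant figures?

Compose boost 2: (0.2896 + 0.6551)/(1 + 0.2896×0.6551) = 0.94470/1.189717 = 0.7940544
Compose boost 3: (0.2763 + 0.7940544)/(1 + 0.2763×0.7940544) = 1.070354/1.219397 = 0.87777

u ≈ 0.87777c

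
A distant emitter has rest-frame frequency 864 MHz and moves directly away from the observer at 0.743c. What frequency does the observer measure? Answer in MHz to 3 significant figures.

Relativistic Doppler: f_obs = f_src √((1−β)/(1+β))
= 864 × √(0.25700/1.7430) = 864 × 0.38399 = 332 MHz

f_obs ≈ 332 MHz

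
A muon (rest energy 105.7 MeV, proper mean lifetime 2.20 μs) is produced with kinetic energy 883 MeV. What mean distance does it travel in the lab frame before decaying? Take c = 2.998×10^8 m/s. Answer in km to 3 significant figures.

γ = 1 + K/(m₀c²) = 1 + 883/105.7 = 9.3538
β = √(1 − 1/γ²) = 0.99427
Dilated lifetime: γτ₀ = 9.3538 × 2.20 μs = 20.578 μs
d = βc·γτ₀ = 0.99427 × (2.998×10^8 m/s) × 2.0578×10^-5 s = 6.13 km

d ≈ 6.13 km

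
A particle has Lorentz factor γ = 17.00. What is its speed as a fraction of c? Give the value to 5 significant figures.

β ≈ 0.99827

β = √(1 − 1/γ²) = √(1 − 1/17.00²) = √(0.9965398) = 0.99827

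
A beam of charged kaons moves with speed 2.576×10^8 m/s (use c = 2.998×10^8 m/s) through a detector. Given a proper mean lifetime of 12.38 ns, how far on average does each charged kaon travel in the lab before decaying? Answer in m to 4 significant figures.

β = v/c = 2.576×10^8 / 2.998×10^8 = 0.859239
γ = 1/√(1 − 0.859239²) = 1.95475
Dilated lifetime: Δt = γτ₀ = 1.95475 × 12.38 ns = 24.1998 ns
d = vΔt = 0.859239c × 24.1998 ns = 2.57600×10^8 m/s × 2.41998×10^-8 s = 6.234 m

d ≈ 6.234 m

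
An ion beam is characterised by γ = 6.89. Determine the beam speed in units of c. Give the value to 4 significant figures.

β = √(1 − 1/γ²) = √(1 − 1/6.89²) = √(0.978935) = 0.9894

β ≈ 0.9894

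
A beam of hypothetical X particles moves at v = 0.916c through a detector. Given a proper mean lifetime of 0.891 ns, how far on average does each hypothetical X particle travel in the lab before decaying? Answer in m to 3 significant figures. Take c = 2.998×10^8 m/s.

γ = 1/√(1 − 0.916²) = 2.4927
Dilated lifetime: Δt = γτ₀ = 2.4927 × 0.891 ns = 2.2210 ns
d = vΔt = 0.916c × 2.2210 ns = 2.7462×10^8 m/s × 2.2210×10^-9 s = 0.610 m

d ≈ 0.610 m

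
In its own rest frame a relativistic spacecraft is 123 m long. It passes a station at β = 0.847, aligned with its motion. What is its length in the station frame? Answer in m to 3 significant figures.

L ≈ 65.4 m

γ = 1/√(1 − 0.847²) = 1.8811
Length contraction: L = L₀/γ = 123/1.8811 = 65.4 m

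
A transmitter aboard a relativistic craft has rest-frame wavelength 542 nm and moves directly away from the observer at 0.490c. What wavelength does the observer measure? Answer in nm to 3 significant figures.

λ_obs ≈ 926 nm

Relativistic Doppler: λ_obs = λ_src √((1+β)/(1−β))
= 542 × √(1.4900/0.51000) = 542 × 1.7093 = 926 nm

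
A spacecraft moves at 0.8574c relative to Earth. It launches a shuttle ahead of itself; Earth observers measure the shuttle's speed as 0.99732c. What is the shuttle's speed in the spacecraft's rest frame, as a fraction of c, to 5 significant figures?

Inverse velocity addition: u' = (u − v)/(1 − uv/c²)
= (0.99732 − 0.8574)/(1 − 0.99732×0.8574) = 0.13992/0.1448978 = 0.96565

u' ≈ 0.96565c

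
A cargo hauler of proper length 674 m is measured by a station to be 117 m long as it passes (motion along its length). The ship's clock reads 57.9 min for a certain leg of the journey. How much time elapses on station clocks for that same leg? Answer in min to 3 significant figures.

Length contraction ⇒ γ = L₀/L = 674/117 = 5.7607
Time dilation: Δt = γτ₀ = 5.7607 × 57.9 min = 334 min

Δt ≈ 334 min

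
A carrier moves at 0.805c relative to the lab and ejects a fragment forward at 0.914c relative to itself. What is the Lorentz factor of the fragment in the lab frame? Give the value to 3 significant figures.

γ ≈ 7.21

u_lab = (0.914 + 0.805)/(1 + 0.914×0.805) = 1.719/1.73577 = 0.990339
γ = 1/√(1 − 0.990339²) = 7.21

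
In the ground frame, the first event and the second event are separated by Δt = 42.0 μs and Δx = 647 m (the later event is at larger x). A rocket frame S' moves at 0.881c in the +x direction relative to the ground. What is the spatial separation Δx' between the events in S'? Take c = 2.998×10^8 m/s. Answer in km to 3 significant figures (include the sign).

γ = 1/√(1 − 0.881²) = 2.1136
Δx' = γ(Δx − vΔt) = 2.1136 × (647 m − 0.881×(2.998×10^8 m/s)×42.0×10^-6 s)
= 2.1136 × (-10446 m) = -22.1 km

Δx' ≈ -22.1 km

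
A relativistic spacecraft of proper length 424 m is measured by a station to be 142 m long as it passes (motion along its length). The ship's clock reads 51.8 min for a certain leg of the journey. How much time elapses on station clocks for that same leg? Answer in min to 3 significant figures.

Length contraction ⇒ γ = L₀/L = 424/142 = 2.9859
Time dilation: Δt = γτ₀ = 2.9859 × 51.8 min = 155 min

Δt ≈ 155 min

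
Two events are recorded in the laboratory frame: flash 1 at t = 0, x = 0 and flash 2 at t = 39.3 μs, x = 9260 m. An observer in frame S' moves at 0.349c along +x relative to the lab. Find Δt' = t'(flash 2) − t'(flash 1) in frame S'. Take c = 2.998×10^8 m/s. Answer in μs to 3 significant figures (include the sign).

γ = 1/√(1 − 0.349²) = 1.0671
Δt' = γ(Δt − vΔx/c²) = 1.0671 × (39.3 μs − 0.349×9260 m / (2.998×10^8 m/s))
= 1.0671 × (28.520 μs) = 30.4 μs

Δt' ≈ 30.4 μs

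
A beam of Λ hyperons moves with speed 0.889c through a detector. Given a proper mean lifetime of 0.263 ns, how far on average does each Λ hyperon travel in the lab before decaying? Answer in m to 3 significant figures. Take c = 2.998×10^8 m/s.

d ≈ 0.153 m

γ = 1/√(1 − 0.889²) = 2.1838
Dilated lifetime: Δt = γτ₀ = 2.1838 × 0.263 ns = 0.57435 ns
d = vΔt = 0.889c × 0.57435 ns = 2.6652×10^8 m/s × 5.7435×10^-10 s = 0.153 m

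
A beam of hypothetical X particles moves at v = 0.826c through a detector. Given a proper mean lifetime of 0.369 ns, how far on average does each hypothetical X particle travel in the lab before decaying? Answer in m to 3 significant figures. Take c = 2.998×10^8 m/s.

d ≈ 0.162 m

γ = 1/√(1 − 0.826²) = 1.7741
Dilated lifetime: Δt = γτ₀ = 1.7741 × 0.369 ns = 0.65464 ns
d = vΔt = 0.826c × 0.65464 ns = 2.4763×10^8 m/s × 6.5464×10^-10 s = 0.162 m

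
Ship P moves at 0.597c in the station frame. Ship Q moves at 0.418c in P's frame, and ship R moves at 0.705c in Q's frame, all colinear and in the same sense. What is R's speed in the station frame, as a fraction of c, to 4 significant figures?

u ≈ 0.9648c

Compose boost 2: (0.418 + 0.597)/(1 + 0.418×0.597) = 1.015/1.24955 = 0.812295
Compose boost 3: (0.705 + 0.812295)/(1 + 0.705×0.812295) = 1.51730/1.57267 = 0.9648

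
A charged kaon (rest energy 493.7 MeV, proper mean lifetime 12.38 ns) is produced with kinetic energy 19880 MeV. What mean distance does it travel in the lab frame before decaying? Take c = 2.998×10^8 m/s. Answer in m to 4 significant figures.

γ = 1 + K/(m₀c²) = 1 + 19880/493.7 = 41.2674
β = √(1 − 1/γ²) = 0.999706
Dilated lifetime: γτ₀ = 41.2674 × 12.38 ns = 510.890 ns
d = βc·γτ₀ = 0.999706 × (2.998×10^8 m/s) × 5.10890×10^-7 s = 153.1 m

d ≈ 153.1 m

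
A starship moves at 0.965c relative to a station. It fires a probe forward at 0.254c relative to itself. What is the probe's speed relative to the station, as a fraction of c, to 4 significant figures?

Relativistic velocity addition: u = (u' + v)/(1 + u'v/c²)
= (0.254 + 0.965)/(1 + 0.254×0.965) = 1.219/1.24511 = 0.9790

u ≈ 0.9790c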